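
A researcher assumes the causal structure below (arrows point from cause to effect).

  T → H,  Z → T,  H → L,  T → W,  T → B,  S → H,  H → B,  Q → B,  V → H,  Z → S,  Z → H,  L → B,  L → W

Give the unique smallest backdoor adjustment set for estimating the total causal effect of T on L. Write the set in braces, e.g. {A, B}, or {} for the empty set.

Variables eligible for adjustment (non-descendants of T, excluding T and L): {Q, S, V, Z}.
Backdoor paths from T to L:
  P1: T <- Z -> S -> H -> L
  P2: T <- Z -> S -> H -> B <- L
  P3: T <- Z -> H -> L
  P4: T <- Z -> H -> B <- L
The empty set is not sufficient: P1 (T <- Z -> S -> H -> L) has no collider blocking it and no conditioned non-collider, so it is open.
Try {Z}:
  P1: blocked at fork node Z ∈ conditioning set.
  P2: blocked at fork node Z ∈ conditioning set.
  P3: blocked at fork node Z ∈ conditioning set.
  P4: blocked at fork node Z ∈ conditioning set.
{Z} contains no descendant of T and blocks every backdoor path.
No other singleton works — e.g. {S} leaves P3 open — so {Z} is the unique smallest valid adjustment set.

{Z}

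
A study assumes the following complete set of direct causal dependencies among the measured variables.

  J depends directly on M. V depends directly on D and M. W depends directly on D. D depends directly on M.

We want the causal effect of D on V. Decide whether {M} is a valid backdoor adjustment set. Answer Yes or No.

Backdoor paths from D to V (paths whose first edge points into D):
  P1: D <- M -> V
Condition 1 (no descendant of D in the set): holds — descendants of D are {V, W}; none are in {M}.
Condition 2 (every backdoor path blocked by {M}):
  P1: blocked at fork node M ∈ conditioning set.
{M} satisfies the backdoor criterion.

Yes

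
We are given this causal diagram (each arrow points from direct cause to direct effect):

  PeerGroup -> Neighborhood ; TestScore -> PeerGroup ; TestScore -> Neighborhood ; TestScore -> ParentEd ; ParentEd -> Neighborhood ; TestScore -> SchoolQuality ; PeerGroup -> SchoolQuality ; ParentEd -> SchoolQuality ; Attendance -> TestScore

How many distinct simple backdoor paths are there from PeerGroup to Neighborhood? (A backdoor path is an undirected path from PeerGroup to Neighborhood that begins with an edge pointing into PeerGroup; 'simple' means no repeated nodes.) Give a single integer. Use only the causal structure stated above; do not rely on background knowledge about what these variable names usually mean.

3

A backdoor path from PeerGroup to Neighborhood is any simple undirected path whose first edge points into PeerGroup (i.e. leaves PeerGroup via a parent).
Parents of PeerGroup: {TestScore}.
Enumerating:
  P1: PeerGroup <- TestScore -> ParentEd -> Neighborhood
  P2: PeerGroup <- TestScore -> SchoolQuality <- ParentEd -> Neighborhood
  P3: PeerGroup <- TestScore -> Neighborhood
That exhausts the simple backdoor paths. Count: 3.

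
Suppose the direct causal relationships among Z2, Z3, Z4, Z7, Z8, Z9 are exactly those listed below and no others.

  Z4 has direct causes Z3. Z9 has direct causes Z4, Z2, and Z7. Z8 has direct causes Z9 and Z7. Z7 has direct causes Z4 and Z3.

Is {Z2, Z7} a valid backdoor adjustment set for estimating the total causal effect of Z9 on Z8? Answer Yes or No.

Yes

Backdoor paths from Z9 to Z8 (paths whose first edge points into Z9):
  P1: Z9 <- Z4 <- Z3 -> Z7 -> Z8
  P2: Z9 <- Z4 -> Z7 -> Z8
  P3: Z9 <- Z7 -> Z8
Condition 1 (no descendant of Z9 in the set): holds — descendants of Z9 are {Z8}; none are in {Z2, Z7}.
Condition 2 (every backdoor path blocked by {Z2, Z7}):
  P1: blocked at chain node Z7 ∈ conditioning set.
  P2: blocked at chain node Z7 ∈ conditioning set.
  P3: blocked at fork node Z7 ∈ conditioning set.
{Z2, Z7} satisfies the backdoor criterion.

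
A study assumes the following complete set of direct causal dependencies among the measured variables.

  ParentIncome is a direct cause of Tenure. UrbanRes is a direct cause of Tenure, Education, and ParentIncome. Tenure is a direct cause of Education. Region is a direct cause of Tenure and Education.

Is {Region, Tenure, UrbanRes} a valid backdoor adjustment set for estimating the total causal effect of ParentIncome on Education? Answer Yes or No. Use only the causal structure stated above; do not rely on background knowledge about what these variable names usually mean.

Backdoor paths from ParentIncome to Education (paths whose first edge points into ParentIncome):
  P1: ParentIncome <- UrbanRes -> Tenure <- Region -> Education
  P2: ParentIncome <- UrbanRes -> Tenure -> Education
  P3: ParentIncome <- UrbanRes -> Education
Condition 1 (no descendant of ParentIncome in the set): FAILS — Tenure is a descendant of ParentIncome.
Condition 2 (every backdoor path blocked by {Region, Tenure, UrbanRes}):
  P1: blocked at fork node UrbanRes ∈ conditioning set.
  P2: blocked at fork node UrbanRes ∈ conditioning set.
  P3: blocked at fork node UrbanRes ∈ conditioning set.
{Region, Tenure, UrbanRes} does not satisfy the backdoor criterion.

No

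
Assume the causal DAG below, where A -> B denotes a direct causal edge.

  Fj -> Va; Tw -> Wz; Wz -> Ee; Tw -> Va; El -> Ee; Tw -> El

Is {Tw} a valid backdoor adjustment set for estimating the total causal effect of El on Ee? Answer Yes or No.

Backdoor paths from El to Ee (paths whose first edge points into El):
  P1: El <- Tw -> Wz -> Ee
Condition 1 (no descendant of El in the set): holds — descendants of El are {Ee}; none are in {Tw}.
Condition 2 (every backdoor path blocked by {Tw}):
  P1: blocked at fork node Tw ∈ conditioning set.
{Tw} satisfies the backdoor criterion.

Yes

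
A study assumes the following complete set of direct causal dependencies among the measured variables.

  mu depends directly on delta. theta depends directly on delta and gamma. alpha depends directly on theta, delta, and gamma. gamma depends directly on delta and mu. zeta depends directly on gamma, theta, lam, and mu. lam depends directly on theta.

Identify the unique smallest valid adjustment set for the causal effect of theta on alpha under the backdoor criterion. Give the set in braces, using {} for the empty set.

{delta, gamma}

Variables eligible for adjustment (non-descendants of theta, excluding theta and alpha): {delta, gamma, mu}.
Backdoor paths from theta to alpha:
  P1: theta <- delta -> mu -> gamma -> alpha
  P2: theta <- delta -> mu -> zeta <- gamma -> alpha
  P3: theta <- delta -> gamma -> alpha
  P4: theta <- delta -> alpha
  P5: theta <- gamma <- delta -> alpha
  P6: theta <- gamma <- mu <- delta -> alpha
  P7: theta <- gamma -> alpha
  P8: theta <- gamma -> zeta <- mu <- delta -> alpha
The empty set is not sufficient: P1 (theta <- delta -> mu -> gamma -> alpha) has no collider blocking it and no conditioned non-collider, so it is open.
Try {delta, gamma}:
  P1: blocked at fork node delta ∈ conditioning set.
  P2: blocked at fork node delta ∈ conditioning set.
  P3: blocked at fork node delta ∈ conditioning set.
  P4: blocked at fork node delta ∈ conditioning set.
  P5: blocked at chain node gamma ∈ conditioning set.
  P6: blocked at chain node gamma ∈ conditioning set.
  P7: blocked at fork node gamma ∈ conditioning set.
  P8: blocked at fork node gamma ∈ conditioning set.
{delta, gamma} contains no descendant of theta and blocks every backdoor path.
Every element of {delta, gamma} is needed (dropping delta leaves P4 open; dropping gamma leaves P7 open), so no proper subset is valid.
Among all size-2 subsets of the eligible variables, only {delta, gamma} blocks every backdoor path, so it is the unique smallest valid adjustment set.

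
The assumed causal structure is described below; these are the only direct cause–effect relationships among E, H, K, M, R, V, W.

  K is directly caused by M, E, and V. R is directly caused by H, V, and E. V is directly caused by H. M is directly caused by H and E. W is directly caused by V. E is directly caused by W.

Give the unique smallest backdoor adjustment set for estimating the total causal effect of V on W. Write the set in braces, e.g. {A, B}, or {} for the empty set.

{}

Variables eligible for adjustment (non-descendants of V, excluding V and W): {H}.
Backdoor paths from V to W:
  P1: V <- H -> M <- E <- W
  P2: V <- H -> M -> K <- E <- W
  P3: V <- H -> R <- E <- W
Each backdoor path contains an unconditioned collider, so every path is already blocked with the empty conditioning set:
  P1: blocked at collider M (neither it nor any descendant is in the conditioning set).
  P2: blocked at collider K (neither it nor any descendant is in the conditioning set).
  P3: blocked at collider R (neither it nor any descendant is in the conditioning set).
The empty set is therefore the unique smallest valid set.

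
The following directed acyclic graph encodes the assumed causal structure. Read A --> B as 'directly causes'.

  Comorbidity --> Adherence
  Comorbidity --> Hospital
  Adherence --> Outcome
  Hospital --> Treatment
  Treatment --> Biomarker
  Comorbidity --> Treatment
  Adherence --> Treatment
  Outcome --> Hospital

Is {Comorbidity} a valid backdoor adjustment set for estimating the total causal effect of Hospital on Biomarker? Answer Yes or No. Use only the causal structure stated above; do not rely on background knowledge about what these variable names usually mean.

No

Backdoor paths from Hospital to Biomarker (paths whose first edge points into Hospital):
  P1: Hospital <- Comorbidity -> Adherence -> Treatment -> Biomarker
  P2: Hospital <- Comorbidity -> Treatment -> Biomarker
  P3: Hospital <- Outcome <- Adherence <- Comorbidity -> Treatment -> Biomarker
  P4: Hospital <- Outcome <- Adherence -> Treatment -> Biomarker
Condition 1 (no descendant of Hospital in the set): holds — descendants of Hospital are {Biomarker, Treatment}; none are in {Comorbidity}.
Condition 2 (every backdoor path blocked by {Comorbidity}):
  P1: blocked at fork node Comorbidity ∈ conditioning set.
  P2: blocked at fork node Comorbidity ∈ conditioning set.
  P3: blocked at fork node Comorbidity ∈ conditioning set.
  P4: open — no interior node is in the conditioning set.
{Comorbidity} does not satisfy the backdoor criterion.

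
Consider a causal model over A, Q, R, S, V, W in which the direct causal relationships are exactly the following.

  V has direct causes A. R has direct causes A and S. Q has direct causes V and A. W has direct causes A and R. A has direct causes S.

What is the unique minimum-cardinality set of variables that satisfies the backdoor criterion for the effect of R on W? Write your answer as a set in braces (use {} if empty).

Variables eligible for adjustment (non-descendants of R, excluding R and W): {A, Q, S, V}.
Backdoor paths from R to W:
  P1: R <- S -> A -> W
  P2: R <- A -> W
The empty set is not sufficient: P1 (R <- S -> A -> W) has no collider blocking it and no conditioned non-collider, so it is open.
Try {A}:
  P1: blocked at chain node A ∈ conditioning set.
  P2: blocked at fork node A ∈ conditioning set.
{A} contains no descendant of R and blocks every backdoor path.
No other singleton works — e.g. {S} leaves P2 open — so {A} is the unique smallest valid adjustment set.

{A}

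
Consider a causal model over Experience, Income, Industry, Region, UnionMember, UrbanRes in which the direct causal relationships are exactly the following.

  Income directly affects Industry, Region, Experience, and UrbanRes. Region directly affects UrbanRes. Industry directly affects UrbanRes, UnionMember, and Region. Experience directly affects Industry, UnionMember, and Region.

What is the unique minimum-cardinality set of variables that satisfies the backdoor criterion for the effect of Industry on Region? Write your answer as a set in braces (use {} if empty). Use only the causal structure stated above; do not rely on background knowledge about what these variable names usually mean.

{Experience, Income}

Variables eligible for adjustment (non-descendants of Industry, excluding Industry and Region): {Experience, Income}.
Backdoor paths from Industry to Region:
  P1: Industry <- Income -> Experience -> Region
  P2: Industry <- Income -> Region
  P3: Industry <- Income -> UrbanRes <- Region
  P4: Industry <- Experience <- Income -> Region
  P5: Industry <- Experience <- Income -> UrbanRes <- Region
  P6: Industry <- Experience -> Region
The empty set is not sufficient: P1 (Industry <- Income -> Experience -> Region) has no collider blocking it and no conditioned non-collider, so it is open.
Try {Experience, Income}:
  P1: blocked at fork node Income ∈ conditioning set.
  P2: blocked at fork node Income ∈ conditioning set.
  P3: blocked at fork node Income ∈ conditioning set.
  P4: blocked at chain node Experience ∈ conditioning set.
  P5: blocked at chain node Experience ∈ conditioning set.
  P6: blocked at fork node Experience ∈ conditioning set.
{Experience, Income} contains no descendant of Industry and blocks every backdoor path.
Every element of {Experience, Income} is needed (dropping Experience leaves P6 open; dropping Income leaves P2 open), so no proper subset is valid.
Among all size-2 subsets of the eligible variables, only {Experience, Income} blocks every backdoor path, so it is the unique smallest valid adjustment set.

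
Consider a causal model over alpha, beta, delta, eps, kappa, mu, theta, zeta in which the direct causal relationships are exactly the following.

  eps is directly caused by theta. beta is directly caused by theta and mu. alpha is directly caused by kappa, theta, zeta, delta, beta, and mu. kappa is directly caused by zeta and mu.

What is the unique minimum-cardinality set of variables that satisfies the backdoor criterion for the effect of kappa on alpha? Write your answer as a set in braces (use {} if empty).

{mu, zeta}

Variables eligible for adjustment (non-descendants of kappa, excluding kappa and alpha): {beta, delta, eps, mu, theta, zeta}.
Backdoor paths from kappa to alpha:
  P1: kappa <- mu -> beta <- theta -> alpha
  P2: kappa <- mu -> beta -> alpha
  P3: kappa <- mu -> alpha
  P4: kappa <- zeta -> alpha
The empty set is not sufficient: P2 (kappa <- mu -> beta -> alpha) has no collider blocking it and no conditioned non-collider, so it is open.
Try {mu, zeta}:
  P1: blocked at fork node mu ∈ conditioning set.
  P2: blocked at fork node mu ∈ conditioning set.
  P3: blocked at fork node mu ∈ conditioning set.
  P4: blocked at fork node zeta ∈ conditioning set.
{mu, zeta} contains no descendant of kappa and blocks every backdoor path.
Every element of {mu, zeta} is needed (dropping mu leaves P2 open; dropping zeta leaves P4 open), so no proper subset is valid.
Among all size-2 subsets of the eligible variables, only {mu, zeta} blocks every backdoor path, so it is the unique smallest valid adjustment set.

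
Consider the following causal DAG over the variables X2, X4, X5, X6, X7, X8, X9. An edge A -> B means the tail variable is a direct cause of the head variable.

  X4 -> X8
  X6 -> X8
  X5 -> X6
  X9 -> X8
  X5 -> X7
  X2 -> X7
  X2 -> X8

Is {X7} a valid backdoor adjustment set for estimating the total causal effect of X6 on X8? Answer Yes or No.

No

Backdoor paths from X6 to X8 (paths whose first edge points into X6):
  P1: X6 <- X5 -> X7 <- X2 -> X8
Condition 1 (no descendant of X6 in the set): holds — descendants of X6 are {X8}; none are in {X7}.
Condition 2 (every backdoor path blocked by {X7}):
  P1: open — collider(s) X7 are conditioned on (or have a conditioned descendant) and no non-collider on the path is in the set.
{X7} does not satisfy the backdoor criterion.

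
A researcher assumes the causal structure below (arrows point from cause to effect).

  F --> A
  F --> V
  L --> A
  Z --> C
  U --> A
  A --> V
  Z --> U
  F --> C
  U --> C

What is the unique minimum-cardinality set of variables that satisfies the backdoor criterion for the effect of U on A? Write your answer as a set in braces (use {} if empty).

{}

Variables eligible for adjustment (non-descendants of U, excluding U and A): {F, L, Z}.
Backdoor paths from U to A:
  P1: U <- Z -> C <- F -> A
  P2: U <- Z -> C <- F -> V <- A
Each backdoor path contains an unconditioned collider, so every path is already blocked with the empty conditioning set:
  P1: blocked at collider C (neither it nor any descendant is in the conditioning set).
  P2: blocked at collider C (neither it nor any descendant is in the conditioning set).
The empty set is therefore the unique smallest valid set.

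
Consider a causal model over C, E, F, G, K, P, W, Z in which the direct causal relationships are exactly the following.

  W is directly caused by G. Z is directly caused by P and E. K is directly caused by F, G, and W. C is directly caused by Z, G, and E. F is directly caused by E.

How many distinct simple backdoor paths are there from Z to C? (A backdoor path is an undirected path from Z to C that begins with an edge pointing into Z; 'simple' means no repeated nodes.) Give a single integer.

A backdoor path from Z to C is any simple undirected path whose first edge points into Z (i.e. leaves Z via a parent).
Parents of Z: {E, P}.
Enumerating:
  P1: Z <- E -> C
  P2: Z <- E -> F -> K <- G -> C
  P3: Z <- E -> F -> K <- W <- G -> C
That exhausts the simple backdoor paths. Count: 3.

3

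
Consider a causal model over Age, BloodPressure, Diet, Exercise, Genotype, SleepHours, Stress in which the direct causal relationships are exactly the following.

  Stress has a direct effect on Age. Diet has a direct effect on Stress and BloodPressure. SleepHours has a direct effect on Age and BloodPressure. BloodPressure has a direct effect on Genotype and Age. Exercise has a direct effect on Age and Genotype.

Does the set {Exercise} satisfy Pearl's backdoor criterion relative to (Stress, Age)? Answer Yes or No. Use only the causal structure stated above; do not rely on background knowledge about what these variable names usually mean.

No

Backdoor paths from Stress to Age (paths whose first edge points into Stress):
  P1: Stress <- Diet -> BloodPressure <- SleepHours -> Age
  P2: Stress <- Diet -> BloodPressure -> Genotype <- Exercise -> Age
  P3: Stress <- Diet -> BloodPressure -> Age
Condition 1 (no descendant of Stress in the set): holds — descendants of Stress are {Age}; none are in {Exercise}.
Condition 2 (every backdoor path blocked by {Exercise}):
  P1: blocked at collider BloodPressure (neither it nor any descendant is in the conditioning set).
  P2: blocked at collider Genotype (neither it nor any descendant is in the conditioning set).
  P3: open — no interior node is in the conditioning set.
{Exercise} does not satisfy the backdoor criterion.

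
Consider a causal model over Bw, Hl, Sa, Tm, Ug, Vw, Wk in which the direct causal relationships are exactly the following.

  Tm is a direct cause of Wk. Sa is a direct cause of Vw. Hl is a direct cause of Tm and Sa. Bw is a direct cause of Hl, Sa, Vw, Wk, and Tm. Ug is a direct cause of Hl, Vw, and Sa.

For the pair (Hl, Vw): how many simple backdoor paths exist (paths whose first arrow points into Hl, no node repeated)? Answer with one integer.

6

A backdoor path from Hl to Vw is any simple undirected path whose first edge points into Hl (i.e. leaves Hl via a parent).
Parents of Hl: {Bw, Ug}.
Enumerating:
  P1: Hl <- Bw -> Sa <- Ug -> Vw
  P2: Hl <- Bw -> Sa -> Vw
  P3: Hl <- Bw -> Vw
  P4: Hl <- Ug -> Sa <- Bw -> Vw
  P5: Hl <- Ug -> Sa -> Vw
  P6: Hl <- Ug -> Vw
That exhausts the simple backdoor paths. Count: 6.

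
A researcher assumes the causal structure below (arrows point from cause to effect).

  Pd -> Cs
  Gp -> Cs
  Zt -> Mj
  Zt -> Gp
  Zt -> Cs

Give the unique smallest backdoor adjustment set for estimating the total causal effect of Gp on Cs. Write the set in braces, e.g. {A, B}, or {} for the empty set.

Variables eligible for adjustment (non-descendants of Gp, excluding Gp and Cs): {Mj, Pd, Zt}.
Backdoor paths from Gp to Cs:
  P1: Gp <- Zt -> Cs
The empty set is not sufficient: P1 (Gp <- Zt -> Cs) has no collider blocking it and no conditioned non-collider, so it is open.
Try {Zt}:
  P1: blocked at fork node Zt ∈ conditioning set.
{Zt} contains no descendant of Gp and blocks every backdoor path.
No other singleton works — e.g. {Pd} leaves P1 open — so {Zt} is the unique smallest valid adjustment set.

{Zt}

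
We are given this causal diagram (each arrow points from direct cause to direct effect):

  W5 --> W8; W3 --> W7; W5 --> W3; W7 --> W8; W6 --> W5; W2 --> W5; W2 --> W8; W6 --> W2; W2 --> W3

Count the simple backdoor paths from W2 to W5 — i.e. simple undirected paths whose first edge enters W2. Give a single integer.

A backdoor path from W2 to W5 is any simple undirected path whose first edge points into W2 (i.e. leaves W2 via a parent).
Parents of W2: {W6}.
Enumerating:
  P1: W2 <- W6 -> W5
That exhausts the simple backdoor paths. Count: 1.

1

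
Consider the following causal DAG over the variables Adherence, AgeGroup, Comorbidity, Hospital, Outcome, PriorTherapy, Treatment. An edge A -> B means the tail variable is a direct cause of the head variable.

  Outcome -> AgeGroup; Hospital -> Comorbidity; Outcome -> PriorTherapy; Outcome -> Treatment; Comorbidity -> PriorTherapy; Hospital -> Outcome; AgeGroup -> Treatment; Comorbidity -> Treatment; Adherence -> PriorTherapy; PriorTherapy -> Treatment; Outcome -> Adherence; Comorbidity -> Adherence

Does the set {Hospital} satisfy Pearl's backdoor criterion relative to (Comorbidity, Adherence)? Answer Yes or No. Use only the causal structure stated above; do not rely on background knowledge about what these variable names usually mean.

Yes

Backdoor paths from Comorbidity to Adherence (paths whose first edge points into Comorbidity):
  P1: Comorbidity <- Hospital -> Outcome -> AgeGroup -> Treatment <- PriorTherapy <- Adherence
  P2: Comorbidity <- Hospital -> Outcome -> Adherence
  P3: Comorbidity <- Hospital -> Outcome -> PriorTherapy <- Adherence
  P4: Comorbidity <- Hospital -> Outcome -> Treatment <- PriorTherapy <- Adherence
Condition 1 (no descendant of Comorbidity in the set): holds — descendants of Comorbidity are {Adherence, PriorTherapy, Treatment}; none are in {Hospital}.
Condition 2 (every backdoor path blocked by {Hospital}):
  P1: blocked at fork node Hospital ∈ conditioning set.
  P2: blocked at fork node Hospital ∈ conditioning set.
  P3: blocked at fork node Hospital ∈ conditioning set.
  P4: blocked at fork node Hospital ∈ conditioning set.
{Hospital} satisfies the backdoor criterion.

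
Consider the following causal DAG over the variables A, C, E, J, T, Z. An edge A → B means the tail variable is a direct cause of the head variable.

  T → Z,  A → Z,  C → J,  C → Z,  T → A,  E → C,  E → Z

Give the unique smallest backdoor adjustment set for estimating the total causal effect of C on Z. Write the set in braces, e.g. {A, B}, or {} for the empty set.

{E}

Variables eligible for adjustment (non-descendants of C, excluding C and Z): {A, E, T}.
Backdoor paths from C to Z:
  P1: C <- E -> Z
The empty set is not sufficient: P1 (C <- E -> Z) has no collider blocking it and no conditioned non-collider, so it is open.
Try {E}:
  P1: blocked at fork node E ∈ conditioning set.
{E} contains no descendant of C and blocks every backdoor path.
No other singleton works — e.g. {T} leaves P1 open — so {E} is the unique smallest valid adjustment set.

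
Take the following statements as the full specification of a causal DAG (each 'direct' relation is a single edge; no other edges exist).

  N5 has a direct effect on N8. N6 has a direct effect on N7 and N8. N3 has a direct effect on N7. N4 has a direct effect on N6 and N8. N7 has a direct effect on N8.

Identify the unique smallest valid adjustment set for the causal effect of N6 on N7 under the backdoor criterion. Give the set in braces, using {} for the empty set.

Variables eligible for adjustment (non-descendants of N6, excluding N6 and N7): {N3, N4, N5}.
Backdoor paths from N6 to N7:
  P1: N6 <- N4 -> N8 <- N7
Each backdoor path contains an unconditioned collider, so every path is already blocked with the empty conditioning set:
  P1: blocked at collider N8 (neither it nor any descendant is in the conditioning set).
The empty set is therefore the unique smallest valid set.

{}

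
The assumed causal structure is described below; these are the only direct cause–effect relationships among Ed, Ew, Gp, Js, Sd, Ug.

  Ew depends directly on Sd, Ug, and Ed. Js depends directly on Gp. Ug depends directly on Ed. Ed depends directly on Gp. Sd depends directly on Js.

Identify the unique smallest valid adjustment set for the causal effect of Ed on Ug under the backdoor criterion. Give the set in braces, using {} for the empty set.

Variables eligible for adjustment (non-descendants of Ed, excluding Ed and Ug): {Gp, Js, Sd}.
Backdoor paths from Ed to Ug:
  P1: Ed <- Gp -> Js -> Sd -> Ew <- Ug
Each backdoor path contains an unconditioned collider, so every path is already blocked with the empty conditioning set:
  P1: blocked at collider Ew (neither it nor any descendant is in the conditioning set).
The empty set is therefore the unique smallest valid set.

{}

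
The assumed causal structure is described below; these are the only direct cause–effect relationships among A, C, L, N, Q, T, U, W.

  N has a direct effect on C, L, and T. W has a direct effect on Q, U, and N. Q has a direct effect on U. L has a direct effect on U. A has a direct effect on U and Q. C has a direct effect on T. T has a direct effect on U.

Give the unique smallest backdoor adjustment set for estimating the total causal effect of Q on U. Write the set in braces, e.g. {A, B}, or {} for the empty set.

Variables eligible for adjustment (non-descendants of Q, excluding Q and U): {A, C, L, N, T, W}.
Backdoor paths from Q to U:
  P1: Q <- W -> N -> L -> U
  P2: Q <- W -> N -> C -> T -> U
  P3: Q <- W -> N -> T -> U
  P4: Q <- W -> U
  P5: Q <- A -> U
The empty set is not sufficient: P1 (Q <- W -> N -> L -> U) has no collider blocking it and no conditioned non-collider, so it is open.
Try {A, W}:
  P1: blocked at fork node W ∈ conditioning set.
  P2: blocked at fork node W ∈ conditioning set.
  P3: blocked at fork node W ∈ conditioning set.
  P4: blocked at fork node W ∈ conditioning set.
  P5: blocked at fork node A ∈ conditioning set.
{A, W} contains no descendant of Q and blocks every backdoor path.
Every element of {A, W} is needed (dropping A leaves P5 open; dropping W leaves P1 open), so no proper subset is valid.
Among all size-2 subsets of the eligible variables, only {A, W} blocks every backdoor path, so it is the unique smallest valid adjustment set.

{A, W}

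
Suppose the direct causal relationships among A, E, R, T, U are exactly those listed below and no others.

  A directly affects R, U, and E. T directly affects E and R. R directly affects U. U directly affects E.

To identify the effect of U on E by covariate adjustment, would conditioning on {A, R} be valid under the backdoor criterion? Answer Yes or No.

Backdoor paths from U to E (paths whose first edge points into U):
  P1: U <- A -> R <- T -> E
  P2: U <- A -> E
  P3: U <- R <- A -> E
  P4: U <- R <- T -> E
Condition 1 (no descendant of U in the set): holds — descendants of U are {E}; none are in {A, R}.
Condition 2 (every backdoor path blocked by {A, R}):
  P1: blocked at fork node A ∈ conditioning set.
  P2: blocked at fork node A ∈ conditioning set.
  P3: blocked at chain node R ∈ conditioning set.
  P4: blocked at chain node R ∈ conditioning set.
{A, R} satisfies the backdoor criterion.

Yes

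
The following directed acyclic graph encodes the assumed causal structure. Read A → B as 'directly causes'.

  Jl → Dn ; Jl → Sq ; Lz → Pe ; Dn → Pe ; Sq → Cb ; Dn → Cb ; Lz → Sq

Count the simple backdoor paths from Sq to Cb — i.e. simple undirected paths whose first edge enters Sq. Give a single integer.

2

A backdoor path from Sq to Cb is any simple undirected path whose first edge points into Sq (i.e. leaves Sq via a parent).
Parents of Sq: {Jl, Lz}.
Enumerating:
  P1: Sq <- Jl -> Dn -> Cb
  P2: Sq <- Lz -> Pe <- Dn -> Cb
That exhausts the simple backdoor paths. Count: 2.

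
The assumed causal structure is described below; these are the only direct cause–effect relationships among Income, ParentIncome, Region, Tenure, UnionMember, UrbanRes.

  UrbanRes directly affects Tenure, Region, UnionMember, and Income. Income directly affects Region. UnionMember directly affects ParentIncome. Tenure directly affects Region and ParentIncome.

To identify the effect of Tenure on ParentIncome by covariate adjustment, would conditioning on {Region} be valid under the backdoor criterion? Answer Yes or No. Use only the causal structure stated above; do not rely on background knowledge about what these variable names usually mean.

Backdoor paths from Tenure to ParentIncome (paths whose first edge points into Tenure):
  P1: Tenure <- UrbanRes -> UnionMember -> ParentIncome
Condition 1 (no descendant of Tenure in the set): FAILS — Region is a descendant of Tenure.
Condition 2 (every backdoor path blocked by {Region}):
  P1: open — no interior node is in the conditioning set.
{Region} does not satisfy the backdoor criterion.

No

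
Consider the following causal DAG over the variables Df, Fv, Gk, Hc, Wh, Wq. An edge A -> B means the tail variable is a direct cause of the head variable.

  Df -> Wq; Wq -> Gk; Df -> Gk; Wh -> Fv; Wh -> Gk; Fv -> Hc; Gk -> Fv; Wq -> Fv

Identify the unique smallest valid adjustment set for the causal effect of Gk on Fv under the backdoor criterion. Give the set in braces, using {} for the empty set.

Variables eligible for adjustment (non-descendants of Gk, excluding Gk and Fv): {Df, Wh, Wq}.
Backdoor paths from Gk to Fv:
  P1: Gk <- Df -> Wq -> Fv
  P2: Gk <- Wq -> Fv
  P3: Gk <- Wh -> Fv
The empty set is not sufficient: P1 (Gk <- Df -> Wq -> Fv) has no collider blocking it and no conditioned non-collider, so it is open.
Try {Wh, Wq}:
  P1: blocked at chain node Wq ∈ conditioning set.
  P2: blocked at fork node Wq ∈ conditioning set.
  P3: blocked at fork node Wh ∈ conditioning set.
{Wh, Wq} contains no descendant of Gk and blocks every backdoor path.
Every element of {Wh, Wq} is needed (dropping Wh leaves P3 open; dropping Wq leaves P1 open), so no proper subset is valid.
Among all size-2 subsets of the eligible variables, only {Wh, Wq} blocks every backdoor path, so it is the unique smallest valid adjustment set.

{Wh, Wq}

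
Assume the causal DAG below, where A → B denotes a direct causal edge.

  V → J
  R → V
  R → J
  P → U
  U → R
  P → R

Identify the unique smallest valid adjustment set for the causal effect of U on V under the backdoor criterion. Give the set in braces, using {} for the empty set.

Variables eligible for adjustment (non-descendants of U, excluding U and V): {P}.
Backdoor paths from U to V:
  P1: U <- P -> R -> V
  P2: U <- P -> R -> J <- V
The empty set is not sufficient: P1 (U <- P -> R -> V) has no collider blocking it and no conditioned non-collider, so it is open.
Try {P}:
  P1: blocked at fork node P ∈ conditioning set.
  P2: blocked at fork node P ∈ conditioning set.
{P} contains no descendant of U and blocks every backdoor path.
{P} is the unique smallest valid adjustment set.

{P}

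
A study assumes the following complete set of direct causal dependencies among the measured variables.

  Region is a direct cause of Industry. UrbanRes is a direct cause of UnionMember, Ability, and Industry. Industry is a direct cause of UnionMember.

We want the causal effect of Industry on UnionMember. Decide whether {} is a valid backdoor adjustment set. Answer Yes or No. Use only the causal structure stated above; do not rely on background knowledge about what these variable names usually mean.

No

Backdoor paths from Industry to UnionMember (paths whose first edge points into Industry):
  P1: Industry <- UrbanRes -> UnionMember
Condition 1 (no descendant of Industry in the set): holds — descendants of Industry are {UnionMember}; none are in {}.
Condition 2 (every backdoor path blocked by {}):
  P1: open — no interior node is in the conditioning set.
{} does not satisfy the backdoor criterion.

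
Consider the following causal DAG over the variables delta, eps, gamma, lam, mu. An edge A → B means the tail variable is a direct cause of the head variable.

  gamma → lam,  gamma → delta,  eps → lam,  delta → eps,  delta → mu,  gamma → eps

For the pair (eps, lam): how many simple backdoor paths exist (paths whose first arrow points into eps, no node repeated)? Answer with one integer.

2

A backdoor path from eps to lam is any simple undirected path whose first edge points into eps (i.e. leaves eps via a parent).
Parents of eps: {delta, gamma}.
Enumerating:
  P1: eps <- gamma -> lam
  P2: eps <- delta <- gamma -> lam
That exhausts the simple backdoor paths. Count: 2.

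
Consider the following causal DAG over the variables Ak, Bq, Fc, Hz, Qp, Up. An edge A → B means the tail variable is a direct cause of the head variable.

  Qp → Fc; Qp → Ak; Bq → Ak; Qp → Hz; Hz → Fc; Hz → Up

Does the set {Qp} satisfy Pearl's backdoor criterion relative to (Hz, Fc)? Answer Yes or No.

Backdoor paths from Hz to Fc (paths whose first edge points into Hz):
  P1: Hz <- Qp -> Fc
Condition 1 (no descendant of Hz in the set): holds — descendants of Hz are {Fc, Up}; none are in {Qp}.
Condition 2 (every backdoor path blocked by {Qp}):
  P1: blocked at fork node Qp ∈ conditioning set.
{Qp} satisfies the backdoor criterion.

Yes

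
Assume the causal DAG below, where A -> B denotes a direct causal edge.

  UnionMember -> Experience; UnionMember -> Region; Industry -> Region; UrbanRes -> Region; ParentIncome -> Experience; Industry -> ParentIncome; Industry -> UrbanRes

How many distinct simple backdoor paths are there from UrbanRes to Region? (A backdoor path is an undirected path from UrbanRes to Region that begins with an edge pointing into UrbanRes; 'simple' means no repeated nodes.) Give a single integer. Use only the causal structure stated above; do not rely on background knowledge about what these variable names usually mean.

A backdoor path from UrbanRes to Region is any simple undirected path whose first edge points into UrbanRes (i.e. leaves UrbanRes via a parent).
Parents of UrbanRes: {Industry}.
Enumerating:
  P1: UrbanRes <- Industry -> Region
  P2: UrbanRes <- Industry -> ParentIncome -> Experience <- UnionMember -> Region
That exhausts the simple backdoor paths. Count: 2.

2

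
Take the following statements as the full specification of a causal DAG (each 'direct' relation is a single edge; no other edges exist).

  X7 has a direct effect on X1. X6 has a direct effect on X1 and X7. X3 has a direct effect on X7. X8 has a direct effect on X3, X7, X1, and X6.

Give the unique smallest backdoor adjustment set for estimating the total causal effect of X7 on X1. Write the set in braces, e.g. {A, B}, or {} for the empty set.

{X6, X8}

Variables eligible for adjustment (non-descendants of X7, excluding X7 and X1): {X3, X6, X8}.
Backdoor paths from X7 to X1:
  P1: X7 <- X8 -> X6 -> X1
  P2: X7 <- X8 -> X1
  P3: X7 <- X3 <- X8 -> X6 -> X1
  P4: X7 <- X3 <- X8 -> X1
  P5: X7 <- X6 <- X8 -> X1
  P6: X7 <- X6 -> X1
The empty set is not sufficient: P1 (X7 <- X8 -> X6 -> X1) has no collider blocking it and no conditioned non-collider, so it is open.
Try {X6, X8}:
  P1: blocked at fork node X8 ∈ conditioning set.
  P2: blocked at fork node X8 ∈ conditioning set.
  P3: blocked at fork node X8 ∈ conditioning set.
  P4: blocked at fork node X8 ∈ conditioning set.
  P5: blocked at chain node X6 ∈ conditioning set.
  P6: blocked at fork node X6 ∈ conditioning set.
{X6, X8} contains no descendant of X7 and blocks every backdoor path.
Every element of {X6, X8} is needed (dropping X6 leaves P6 open; dropping X8 leaves P2 open), so no proper subset is valid.
Among all size-2 subsets of the eligible variables, only {X6, X8} blocks every backdoor path, so it is the unique smallest valid adjustment set.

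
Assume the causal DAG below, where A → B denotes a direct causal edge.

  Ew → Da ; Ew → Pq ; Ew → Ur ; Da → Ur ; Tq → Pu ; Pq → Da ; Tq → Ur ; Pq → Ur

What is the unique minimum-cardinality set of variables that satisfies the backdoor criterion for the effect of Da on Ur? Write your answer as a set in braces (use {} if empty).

{Ew, Pq}

Variables eligible for adjustment (non-descendants of Da, excluding Da and Ur): {Ew, Pq, Pu, Tq}.
Backdoor paths from Da to Ur:
  P1: Da <- Ew -> Pq -> Ur
  P2: Da <- Ew -> Ur
  P3: Da <- Pq <- Ew -> Ur
  P4: Da <- Pq -> Ur
The empty set is not sufficient: P1 (Da <- Ew -> Pq -> Ur) has no collider blocking it and no conditioned non-collider, so it is open.
Try {Ew, Pq}:
  P1: blocked at fork node Ew ∈ conditioning set.
  P2: blocked at fork node Ew ∈ conditioning set.
  P3: blocked at chain node Pq ∈ conditioning set.
  P4: blocked at fork node Pq ∈ conditioning set.
{Ew, Pq} contains no descendant of Da and blocks every backdoor path.
Every element of {Ew, Pq} is needed (dropping Ew leaves P2 open; dropping Pq leaves P4 open), so no proper subset is valid.
Among all size-2 subsets of the eligible variables, only {Ew, Pq} blocks every backdoor path, so it is the unique smallest valid adjustment set.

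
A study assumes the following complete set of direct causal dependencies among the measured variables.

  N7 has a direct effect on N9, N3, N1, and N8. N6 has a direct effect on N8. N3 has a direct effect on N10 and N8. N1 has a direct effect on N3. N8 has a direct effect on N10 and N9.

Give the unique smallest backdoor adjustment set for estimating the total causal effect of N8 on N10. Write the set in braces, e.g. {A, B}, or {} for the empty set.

{N3}

Variables eligible for adjustment (non-descendants of N8, excluding N8 and N10): {N1, N3, N6, N7}.
Backdoor paths from N8 to N10:
  P1: N8 <- N7 -> N1 -> N3 -> N10
  P2: N8 <- N7 -> N3 -> N10
  P3: N8 <- N3 -> N10
The empty set is not sufficient: P1 (N8 <- N7 -> N1 -> N3 -> N10) has no collider blocking it and no conditioned non-collider, so it is open.
Try {N3}:
  P1: blocked at chain node N3 ∈ conditioning set.
  P2: blocked at chain node N3 ∈ conditioning set.
  P3: blocked at fork node N3 ∈ conditioning set.
{N3} contains no descendant of N8 and blocks every backdoor path.
No other singleton works — e.g. {N7} leaves P3 open — so {N3} is the unique smallest valid adjustment set.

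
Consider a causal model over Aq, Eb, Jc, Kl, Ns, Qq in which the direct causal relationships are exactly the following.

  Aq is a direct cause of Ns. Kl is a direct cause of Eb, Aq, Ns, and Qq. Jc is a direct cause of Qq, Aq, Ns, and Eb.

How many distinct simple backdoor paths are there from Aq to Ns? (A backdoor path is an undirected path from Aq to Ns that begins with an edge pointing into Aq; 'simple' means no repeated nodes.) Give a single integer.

A backdoor path from Aq to Ns is any simple undirected path whose first edge points into Aq (i.e. leaves Aq via a parent).
Parents of Aq: {Jc, Kl}.
Enumerating:
  P1: Aq <- Kl -> Qq <- Jc -> Ns
  P2: Aq <- Kl -> Eb <- Jc -> Ns
  P3: Aq <- Kl -> Ns
  P4: Aq <- Jc -> Qq <- Kl -> Ns
  P5: Aq <- Jc -> Eb <- Kl -> Ns
  P6: Aq <- Jc -> Ns
That exhausts the simple backdoor paths. Count: 6.

6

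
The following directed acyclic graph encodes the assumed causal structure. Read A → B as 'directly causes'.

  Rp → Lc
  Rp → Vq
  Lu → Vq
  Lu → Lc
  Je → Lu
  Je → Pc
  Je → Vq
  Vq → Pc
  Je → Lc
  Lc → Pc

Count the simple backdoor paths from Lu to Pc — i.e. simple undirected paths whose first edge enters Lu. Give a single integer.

5

A backdoor path from Lu to Pc is any simple undirected path whose first edge points into Lu (i.e. leaves Lu via a parent).
Parents of Lu: {Je}.
Enumerating:
  P1: Lu <- Je -> Vq <- Rp -> Lc -> Pc
  P2: Lu <- Je -> Vq -> Pc
  P3: Lu <- Je -> Lc <- Rp -> Vq -> Pc
  P4: Lu <- Je -> Lc -> Pc
  P5: Lu <- Je -> Pc
That exhausts the simple backdoor paths. Count: 5.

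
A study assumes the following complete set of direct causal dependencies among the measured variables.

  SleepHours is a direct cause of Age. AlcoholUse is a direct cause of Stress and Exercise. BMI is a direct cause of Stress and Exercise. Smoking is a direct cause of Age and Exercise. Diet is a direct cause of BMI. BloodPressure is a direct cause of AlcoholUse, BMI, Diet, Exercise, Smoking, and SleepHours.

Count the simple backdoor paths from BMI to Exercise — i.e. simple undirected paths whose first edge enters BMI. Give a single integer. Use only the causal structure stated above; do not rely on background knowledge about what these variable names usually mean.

A backdoor path from BMI to Exercise is any simple undirected path whose first edge points into BMI (i.e. leaves BMI via a parent).
Parents of BMI: {BloodPressure, Diet}.
Enumerating:
  P1: BMI <- BloodPressure -> Smoking -> Exercise
  P2: BMI <- BloodPressure -> SleepHours -> Age <- Smoking -> Exercise
  P3: BMI <- BloodPressure -> AlcoholUse -> Exercise
  P4: BMI <- BloodPressure -> Exercise
  P5: BMI <- Diet <- BloodPressure -> Smoking -> Exercise
  P6: BMI <- Diet <- BloodPressure -> SleepHours -> Age <- Smoking -> Exercise
  P7: BMI <- Diet <- BloodPressure -> AlcoholUse -> Exercise
  P8: BMI <- Diet <- BloodPressure -> Exercise
That exhausts the simple backdoor paths. Count: 8.

8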